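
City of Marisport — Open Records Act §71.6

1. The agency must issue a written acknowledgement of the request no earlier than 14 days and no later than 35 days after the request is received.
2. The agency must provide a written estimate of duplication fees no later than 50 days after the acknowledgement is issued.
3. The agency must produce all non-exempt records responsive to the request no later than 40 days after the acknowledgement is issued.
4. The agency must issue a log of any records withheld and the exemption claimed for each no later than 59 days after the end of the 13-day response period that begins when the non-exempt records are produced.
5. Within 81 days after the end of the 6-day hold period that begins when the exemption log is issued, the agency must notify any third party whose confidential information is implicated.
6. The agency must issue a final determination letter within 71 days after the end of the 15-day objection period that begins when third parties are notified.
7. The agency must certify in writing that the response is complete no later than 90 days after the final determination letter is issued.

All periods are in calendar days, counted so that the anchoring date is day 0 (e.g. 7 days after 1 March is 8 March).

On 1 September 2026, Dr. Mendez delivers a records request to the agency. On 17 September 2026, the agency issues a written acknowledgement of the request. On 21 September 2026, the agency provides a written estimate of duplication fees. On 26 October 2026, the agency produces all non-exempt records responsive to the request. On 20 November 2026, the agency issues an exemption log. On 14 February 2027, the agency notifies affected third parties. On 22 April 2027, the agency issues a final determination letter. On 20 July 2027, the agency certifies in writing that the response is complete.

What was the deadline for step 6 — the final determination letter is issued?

11 May 2027

Third parties are notified on 14 February 2027; the 15-day objection period therefore ends 1 March 2027, and step 6 runs from that date. 71 days after 1 March 2027 is 11 May 2027.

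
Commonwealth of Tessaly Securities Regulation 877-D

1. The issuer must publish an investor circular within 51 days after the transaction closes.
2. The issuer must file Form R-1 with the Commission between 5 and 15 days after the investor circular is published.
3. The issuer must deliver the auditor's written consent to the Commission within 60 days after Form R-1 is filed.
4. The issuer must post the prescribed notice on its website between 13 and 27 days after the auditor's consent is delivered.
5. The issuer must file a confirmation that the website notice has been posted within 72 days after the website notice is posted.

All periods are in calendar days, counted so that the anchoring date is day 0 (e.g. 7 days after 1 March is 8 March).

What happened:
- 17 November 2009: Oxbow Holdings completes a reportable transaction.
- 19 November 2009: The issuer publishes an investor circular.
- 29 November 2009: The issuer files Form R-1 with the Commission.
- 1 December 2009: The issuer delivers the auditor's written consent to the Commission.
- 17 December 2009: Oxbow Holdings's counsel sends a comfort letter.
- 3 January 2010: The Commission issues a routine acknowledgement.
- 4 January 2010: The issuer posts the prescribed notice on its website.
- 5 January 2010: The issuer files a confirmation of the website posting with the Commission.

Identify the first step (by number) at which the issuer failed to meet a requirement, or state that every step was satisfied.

Step 1: 51 days after 17 November 2009 (when the transaction closes) is 7 January 2010; completed 19 November 2009, before the deadline.
Step 2: the window is 5–15 days after 19 November 2009 (when the investor circular is published), so 24 November 2009 through 4 December 2009; done 29 November 2009 — within the window.
Step 3: 60 days after 29 November 2009 (when Form R-1 is filed) is 28 January 2010; done 1 December 2009 — timely.
Step 4: the window is 13–27 days after 1 December 2009 (when the auditor's consent is delivered), so 14 December 2009 through 28 December 2009; 4 January 2010 is 7 days past the end of the window.
That is the first point of non-compliance.

Step 4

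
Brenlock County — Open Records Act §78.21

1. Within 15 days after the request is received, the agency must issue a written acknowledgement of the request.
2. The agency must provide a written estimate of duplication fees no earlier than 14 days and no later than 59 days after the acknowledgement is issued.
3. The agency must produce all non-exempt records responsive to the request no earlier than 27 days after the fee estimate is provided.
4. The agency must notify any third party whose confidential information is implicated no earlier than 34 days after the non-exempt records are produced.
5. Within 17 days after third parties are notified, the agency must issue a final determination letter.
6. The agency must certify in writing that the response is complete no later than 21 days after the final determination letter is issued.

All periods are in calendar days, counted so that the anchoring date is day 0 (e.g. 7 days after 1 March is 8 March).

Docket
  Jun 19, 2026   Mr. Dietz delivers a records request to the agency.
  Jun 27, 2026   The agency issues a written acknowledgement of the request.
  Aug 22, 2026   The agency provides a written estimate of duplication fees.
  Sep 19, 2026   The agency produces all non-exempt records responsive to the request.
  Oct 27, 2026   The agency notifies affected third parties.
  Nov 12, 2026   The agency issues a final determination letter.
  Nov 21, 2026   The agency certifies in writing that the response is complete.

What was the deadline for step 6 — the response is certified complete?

Step 6 runs from Nov 12, 2026, when the final determination letter is issued. 21 days after Nov 12, 2026 is Dec 3, 2026.

Dec 3, 2026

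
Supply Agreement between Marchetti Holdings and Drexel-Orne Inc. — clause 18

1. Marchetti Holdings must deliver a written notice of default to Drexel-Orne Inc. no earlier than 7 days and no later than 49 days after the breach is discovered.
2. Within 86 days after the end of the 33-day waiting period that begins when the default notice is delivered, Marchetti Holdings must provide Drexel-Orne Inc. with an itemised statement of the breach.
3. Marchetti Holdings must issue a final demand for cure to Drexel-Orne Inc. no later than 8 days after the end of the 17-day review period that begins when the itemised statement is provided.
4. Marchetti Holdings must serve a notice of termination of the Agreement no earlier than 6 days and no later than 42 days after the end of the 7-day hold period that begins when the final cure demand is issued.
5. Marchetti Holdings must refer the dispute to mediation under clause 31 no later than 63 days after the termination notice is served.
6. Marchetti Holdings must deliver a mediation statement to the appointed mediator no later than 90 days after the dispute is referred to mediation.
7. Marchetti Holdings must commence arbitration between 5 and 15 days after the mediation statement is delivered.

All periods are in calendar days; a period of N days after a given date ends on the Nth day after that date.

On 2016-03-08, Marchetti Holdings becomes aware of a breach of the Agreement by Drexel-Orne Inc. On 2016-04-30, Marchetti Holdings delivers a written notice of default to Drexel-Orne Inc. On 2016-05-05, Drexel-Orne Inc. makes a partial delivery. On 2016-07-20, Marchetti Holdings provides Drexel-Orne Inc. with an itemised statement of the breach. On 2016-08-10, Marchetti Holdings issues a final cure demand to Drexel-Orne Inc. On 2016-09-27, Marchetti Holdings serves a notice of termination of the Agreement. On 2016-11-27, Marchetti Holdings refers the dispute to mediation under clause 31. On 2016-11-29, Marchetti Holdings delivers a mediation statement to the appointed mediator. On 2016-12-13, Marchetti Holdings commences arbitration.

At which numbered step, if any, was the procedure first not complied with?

Step 1: the window is 7–49 days after 2016-03-08 (when the breach is discovered), so 2016-03-15 through 2016-04-26; 2016-04-30 is 4 days past the end of the window.
No need to go further; step 1 was not satisfied.

Step 1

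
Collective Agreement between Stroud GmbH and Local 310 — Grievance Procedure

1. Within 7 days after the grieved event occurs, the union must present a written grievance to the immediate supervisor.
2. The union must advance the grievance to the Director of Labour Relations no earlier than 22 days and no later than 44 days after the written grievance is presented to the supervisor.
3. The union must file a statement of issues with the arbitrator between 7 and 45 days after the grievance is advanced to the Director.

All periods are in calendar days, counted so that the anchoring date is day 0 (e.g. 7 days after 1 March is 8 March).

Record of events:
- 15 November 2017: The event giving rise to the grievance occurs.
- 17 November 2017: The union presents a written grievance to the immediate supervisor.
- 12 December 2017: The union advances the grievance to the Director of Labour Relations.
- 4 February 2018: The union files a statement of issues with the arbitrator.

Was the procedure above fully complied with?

(1) due by 15 November 2017 + 7 days = 22 November 2017; completed 17 November 2017, before the deadline.
(2) the permitted window runs from 17 November 2017 + 22 = 9 December 2017 to 17 November 2017 + 44 = 31 December 2017; 12 December 2017 falls inside that range.
(3) the permitted window runs from 12 December 2017 + 7 = 19 December 2017 to 12 December 2017 + 45 = 26 January 2018; 4 February 2018 is 9 days past the end of the window.

No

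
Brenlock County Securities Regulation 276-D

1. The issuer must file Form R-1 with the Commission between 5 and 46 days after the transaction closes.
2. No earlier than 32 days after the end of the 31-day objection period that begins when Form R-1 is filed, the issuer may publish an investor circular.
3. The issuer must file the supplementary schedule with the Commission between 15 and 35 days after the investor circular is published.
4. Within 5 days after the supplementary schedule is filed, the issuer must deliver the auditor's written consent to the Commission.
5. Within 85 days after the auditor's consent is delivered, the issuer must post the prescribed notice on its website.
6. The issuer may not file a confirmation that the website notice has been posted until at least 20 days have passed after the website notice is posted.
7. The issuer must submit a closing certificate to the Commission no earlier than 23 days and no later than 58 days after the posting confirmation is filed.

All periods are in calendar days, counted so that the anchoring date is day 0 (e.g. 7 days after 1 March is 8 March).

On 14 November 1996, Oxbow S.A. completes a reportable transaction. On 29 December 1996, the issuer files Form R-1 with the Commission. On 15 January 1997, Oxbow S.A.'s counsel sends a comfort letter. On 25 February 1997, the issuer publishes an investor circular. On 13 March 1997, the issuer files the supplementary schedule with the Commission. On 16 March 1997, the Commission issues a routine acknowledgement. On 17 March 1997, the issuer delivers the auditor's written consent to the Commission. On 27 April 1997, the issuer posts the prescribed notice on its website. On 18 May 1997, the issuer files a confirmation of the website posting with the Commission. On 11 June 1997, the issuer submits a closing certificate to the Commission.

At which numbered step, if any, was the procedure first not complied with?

(1) the permitted window runs from 14 November 1996 + 5 = 19 November 1996 to 14 November 1996 + 46 = 30 December 1996; done 29 December 1996, which is between those dates.
(2) permitted from 29 January 1997 + 32 days = 2 March 1997 onward; 25 February 1997 is 5 days before the earliest permitted date.

Step 2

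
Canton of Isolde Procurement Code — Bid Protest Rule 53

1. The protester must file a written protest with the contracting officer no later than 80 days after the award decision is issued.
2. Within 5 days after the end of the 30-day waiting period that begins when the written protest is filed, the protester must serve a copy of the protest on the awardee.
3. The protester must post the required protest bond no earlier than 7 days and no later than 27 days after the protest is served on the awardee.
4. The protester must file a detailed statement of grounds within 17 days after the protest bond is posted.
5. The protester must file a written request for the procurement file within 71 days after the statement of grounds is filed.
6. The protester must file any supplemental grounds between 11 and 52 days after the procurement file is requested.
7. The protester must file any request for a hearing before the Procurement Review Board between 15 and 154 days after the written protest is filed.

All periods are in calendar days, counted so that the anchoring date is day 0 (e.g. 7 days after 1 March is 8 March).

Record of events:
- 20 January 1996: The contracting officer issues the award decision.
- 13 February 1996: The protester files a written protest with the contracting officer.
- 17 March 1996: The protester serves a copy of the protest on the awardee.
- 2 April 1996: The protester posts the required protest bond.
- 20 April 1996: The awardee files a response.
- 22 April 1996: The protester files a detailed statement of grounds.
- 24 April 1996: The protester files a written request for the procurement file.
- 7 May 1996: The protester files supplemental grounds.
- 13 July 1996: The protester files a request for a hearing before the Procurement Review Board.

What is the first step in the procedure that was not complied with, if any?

Step 1: 80 days after 20 January 1996 (when the award decision is issued) is 9 April 1996; 13 February 1996 is within that limit.
Step 2: 5 days after 14 March 1996 (end of the 30-day waiting period, which began when the written protest is filed on 13 February 1996) is 19 March 1996; 17 March 1996 is within that limit.
Step 3: the window is 7–27 days after 17 March 1996 (when the protest is served on the awardee), so 24 March 1996 through 13 April 1996; done 2 April 1996 — within the window.
Step 4: 17 days after 2 April 1996 (when the protest bond is posted) is 19 April 1996; not done until 22 April 1996, 3 days after the deadline.
No need to go further; step 4 was not satisfied.

Step 4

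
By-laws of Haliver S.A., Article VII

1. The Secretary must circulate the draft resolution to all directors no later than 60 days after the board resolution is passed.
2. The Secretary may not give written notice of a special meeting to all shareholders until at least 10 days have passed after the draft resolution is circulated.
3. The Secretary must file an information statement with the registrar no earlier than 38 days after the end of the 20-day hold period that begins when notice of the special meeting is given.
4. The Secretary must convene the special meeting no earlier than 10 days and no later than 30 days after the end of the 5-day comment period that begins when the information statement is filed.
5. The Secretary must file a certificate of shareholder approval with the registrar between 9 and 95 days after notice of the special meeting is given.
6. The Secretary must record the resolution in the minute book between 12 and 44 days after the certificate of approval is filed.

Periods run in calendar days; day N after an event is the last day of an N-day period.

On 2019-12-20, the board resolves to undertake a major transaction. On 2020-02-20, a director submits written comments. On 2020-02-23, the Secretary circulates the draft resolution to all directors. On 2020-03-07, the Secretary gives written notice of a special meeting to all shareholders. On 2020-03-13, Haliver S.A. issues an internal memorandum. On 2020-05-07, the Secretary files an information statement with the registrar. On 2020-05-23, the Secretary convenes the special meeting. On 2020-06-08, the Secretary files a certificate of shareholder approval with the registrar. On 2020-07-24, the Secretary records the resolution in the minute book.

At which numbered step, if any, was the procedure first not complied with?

Step 1

Step 1: 60 days after 2019-12-20 (when the board resolution is passed) is 2020-02-18; 2020-02-23 misses that deadline by 5 days.
Later steps need not be reached.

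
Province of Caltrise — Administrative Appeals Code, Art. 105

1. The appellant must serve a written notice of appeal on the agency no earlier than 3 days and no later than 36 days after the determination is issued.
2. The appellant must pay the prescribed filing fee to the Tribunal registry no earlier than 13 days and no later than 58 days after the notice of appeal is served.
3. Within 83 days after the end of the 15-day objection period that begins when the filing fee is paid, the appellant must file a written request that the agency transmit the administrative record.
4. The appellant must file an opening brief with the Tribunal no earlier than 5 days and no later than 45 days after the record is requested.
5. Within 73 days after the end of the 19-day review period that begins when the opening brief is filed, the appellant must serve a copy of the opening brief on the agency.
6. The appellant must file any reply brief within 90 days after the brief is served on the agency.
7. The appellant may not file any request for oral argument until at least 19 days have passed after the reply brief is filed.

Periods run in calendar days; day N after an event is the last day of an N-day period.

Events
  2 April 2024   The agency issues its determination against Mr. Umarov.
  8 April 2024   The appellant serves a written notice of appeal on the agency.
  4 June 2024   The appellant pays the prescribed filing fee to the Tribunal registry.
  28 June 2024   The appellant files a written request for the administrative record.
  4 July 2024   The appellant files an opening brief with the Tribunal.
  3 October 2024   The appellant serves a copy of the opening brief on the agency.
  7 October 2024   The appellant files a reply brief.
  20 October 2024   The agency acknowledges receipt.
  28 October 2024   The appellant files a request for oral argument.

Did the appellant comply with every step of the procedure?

Yes

Step 1 — 3 and 36 days from 2 April 2024 (when the determination is issued) are 5 April 2024 and 8 May 2024 respectively; done 8 April 2024 — within the window.
Step 2 — 13 and 58 days from 8 April 2024 (when the notice of appeal is served) are 21 April 2024 and 5 June 2024 respectively; 4 June 2024 falls inside that range.
Step 3 — counting 83 days from 19 June 2024 (end of the 15-day objection period, which began when the filing fee is paid on 4 June 2024) gives a deadline of 10 September 2024; done 28 June 2024 — timely.
Step 4 — 5 and 45 days from 28 June 2024 (when the record is requested) are 3 July 2024 and 12 August 2024 respectively; 4 July 2024 falls inside that range.
Step 5 — counting 73 days from 23 July 2024 (end of the 19-day review period, which began when the opening brief is filed on 4 July 2024) gives a deadline of 4 October 2024; done 3 October 2024 — timely.
Step 6 — counting 90 days from 3 October 2024 (when the brief is served on the agency) gives a deadline of 1 January 2025; 7 October 2024 is within that limit.
Step 7 — must wait 19 days from 7 October 2024 (when the reply brief is filed), so not before 26 October 2024; done 28 October 2024 — permitted.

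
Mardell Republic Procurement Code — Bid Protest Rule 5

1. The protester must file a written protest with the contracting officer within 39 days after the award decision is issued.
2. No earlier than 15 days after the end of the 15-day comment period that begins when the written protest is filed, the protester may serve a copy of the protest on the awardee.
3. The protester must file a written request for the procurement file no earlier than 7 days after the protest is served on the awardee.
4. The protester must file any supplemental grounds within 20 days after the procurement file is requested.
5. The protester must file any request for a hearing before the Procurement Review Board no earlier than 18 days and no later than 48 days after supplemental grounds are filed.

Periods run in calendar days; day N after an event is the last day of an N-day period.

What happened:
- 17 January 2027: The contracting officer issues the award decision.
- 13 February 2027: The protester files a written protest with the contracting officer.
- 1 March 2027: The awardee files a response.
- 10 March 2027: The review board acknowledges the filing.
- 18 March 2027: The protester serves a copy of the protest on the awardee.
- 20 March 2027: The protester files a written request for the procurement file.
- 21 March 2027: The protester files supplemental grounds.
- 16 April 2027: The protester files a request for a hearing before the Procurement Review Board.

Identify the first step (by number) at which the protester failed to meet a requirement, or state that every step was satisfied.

Step 3

(1) due by 17 January 2027 + 39 days = 25 February 2027; done 13 February 2027 — timely.
(2) permitted from 28 February 2027 + 15 days = 15 March 2027 onward; done 18 March 2027 — permitted.
(3) permitted from 18 March 2027 + 7 days = 25 March 2027 onward; done 20 March 2027 — 5 days too early.
Later steps need not be reached.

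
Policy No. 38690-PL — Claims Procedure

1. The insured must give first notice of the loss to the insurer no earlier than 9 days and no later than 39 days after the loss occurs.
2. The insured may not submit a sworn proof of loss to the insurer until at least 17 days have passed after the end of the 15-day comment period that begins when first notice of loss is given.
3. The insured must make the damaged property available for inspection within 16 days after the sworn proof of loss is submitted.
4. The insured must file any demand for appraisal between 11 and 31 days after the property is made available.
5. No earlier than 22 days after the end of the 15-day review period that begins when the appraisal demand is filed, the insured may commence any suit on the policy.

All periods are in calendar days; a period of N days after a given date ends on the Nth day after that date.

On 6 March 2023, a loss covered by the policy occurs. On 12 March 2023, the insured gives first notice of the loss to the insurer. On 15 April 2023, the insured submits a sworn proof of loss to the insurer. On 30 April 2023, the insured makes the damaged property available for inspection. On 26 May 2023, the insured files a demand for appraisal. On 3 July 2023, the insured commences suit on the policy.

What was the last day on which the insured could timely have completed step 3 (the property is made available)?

1 May 2023

Step 3 runs from 15 April 2023, when the sworn proof of loss is submitted. 16 days after 15 April 2023 is 1 May 2023.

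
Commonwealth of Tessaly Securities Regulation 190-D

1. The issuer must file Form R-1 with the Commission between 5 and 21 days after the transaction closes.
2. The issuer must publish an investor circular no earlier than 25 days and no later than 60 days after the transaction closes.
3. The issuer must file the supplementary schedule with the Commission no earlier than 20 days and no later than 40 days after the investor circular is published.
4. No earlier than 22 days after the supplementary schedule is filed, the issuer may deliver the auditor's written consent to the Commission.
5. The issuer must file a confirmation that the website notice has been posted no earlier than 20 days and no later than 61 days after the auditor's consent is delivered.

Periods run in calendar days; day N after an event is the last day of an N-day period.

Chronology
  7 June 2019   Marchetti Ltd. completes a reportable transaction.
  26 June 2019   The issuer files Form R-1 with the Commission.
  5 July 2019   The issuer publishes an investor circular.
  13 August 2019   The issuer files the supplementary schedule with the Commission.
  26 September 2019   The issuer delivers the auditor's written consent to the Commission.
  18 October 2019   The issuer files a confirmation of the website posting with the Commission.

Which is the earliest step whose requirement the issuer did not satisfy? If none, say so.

(1) the permitted window runs from 7 June 2019 + 5 = 12 June 2019 to 7 June 2019 + 21 = 28 June 2019; 26 June 2019 falls inside that range.
(2) the permitted window runs from 7 June 2019 + 25 = 2 July 2019 to 7 June 2019 + 60 = 6 August 2019; 5 July 2019 falls inside that range.
(3) the permitted window runs from 5 July 2019 + 20 = 25 July 2019 to 5 July 2019 + 40 = 14 August 2019; done 13 August 2019 — within the window.
(4) permitted from 13 August 2019 + 22 days = 4 September 2019 onward; done 26 September 2019 — permitted.
(5) the permitted window runs from 26 September 2019 + 20 = 16 October 2019 to 26 September 2019 + 61 = 26 November 2019; done 18 October 2019, which is between those dates.

None — every step was satisfied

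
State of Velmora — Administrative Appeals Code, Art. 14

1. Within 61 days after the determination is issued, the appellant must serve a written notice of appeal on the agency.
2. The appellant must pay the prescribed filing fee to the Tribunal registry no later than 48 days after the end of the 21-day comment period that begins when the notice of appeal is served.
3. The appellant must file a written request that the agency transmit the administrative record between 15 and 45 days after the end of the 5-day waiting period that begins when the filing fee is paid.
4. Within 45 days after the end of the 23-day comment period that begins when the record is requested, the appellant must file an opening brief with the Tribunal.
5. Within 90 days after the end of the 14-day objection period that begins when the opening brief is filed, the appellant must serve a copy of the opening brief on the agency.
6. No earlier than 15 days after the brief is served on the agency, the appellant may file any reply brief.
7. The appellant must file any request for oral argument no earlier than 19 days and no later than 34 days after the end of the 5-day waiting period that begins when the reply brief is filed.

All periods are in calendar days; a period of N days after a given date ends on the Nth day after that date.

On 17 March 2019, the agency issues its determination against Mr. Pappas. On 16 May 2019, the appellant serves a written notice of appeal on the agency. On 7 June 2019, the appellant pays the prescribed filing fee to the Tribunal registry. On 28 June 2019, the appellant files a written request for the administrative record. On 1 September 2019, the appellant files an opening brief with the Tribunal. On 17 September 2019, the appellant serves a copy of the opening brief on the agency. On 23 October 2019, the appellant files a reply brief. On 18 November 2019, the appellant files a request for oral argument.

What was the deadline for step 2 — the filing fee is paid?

24 July 2019

The notice of appeal is served on 16 May 2019; the 21-day comment period therefore ends 6 June 2019, and step 2 runs from that date. 48 days after 6 June 2019 is 24 July 2019.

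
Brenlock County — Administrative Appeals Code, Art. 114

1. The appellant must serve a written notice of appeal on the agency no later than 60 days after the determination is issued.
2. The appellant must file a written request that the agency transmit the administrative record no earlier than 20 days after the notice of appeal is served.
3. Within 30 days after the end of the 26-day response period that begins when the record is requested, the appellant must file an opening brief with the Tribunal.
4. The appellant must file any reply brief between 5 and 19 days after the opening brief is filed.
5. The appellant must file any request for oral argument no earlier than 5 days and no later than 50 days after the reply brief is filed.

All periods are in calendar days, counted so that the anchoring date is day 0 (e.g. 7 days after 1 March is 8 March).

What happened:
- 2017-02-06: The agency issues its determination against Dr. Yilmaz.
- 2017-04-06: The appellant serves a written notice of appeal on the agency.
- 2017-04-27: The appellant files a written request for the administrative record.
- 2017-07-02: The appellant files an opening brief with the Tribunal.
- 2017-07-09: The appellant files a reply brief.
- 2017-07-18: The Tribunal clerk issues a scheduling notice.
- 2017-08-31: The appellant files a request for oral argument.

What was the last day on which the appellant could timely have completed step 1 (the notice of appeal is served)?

2017-04-07

Step 1 runs from 2017-02-06, when the determination is issued. 60 days after 2017-02-06 is 2017-04-07.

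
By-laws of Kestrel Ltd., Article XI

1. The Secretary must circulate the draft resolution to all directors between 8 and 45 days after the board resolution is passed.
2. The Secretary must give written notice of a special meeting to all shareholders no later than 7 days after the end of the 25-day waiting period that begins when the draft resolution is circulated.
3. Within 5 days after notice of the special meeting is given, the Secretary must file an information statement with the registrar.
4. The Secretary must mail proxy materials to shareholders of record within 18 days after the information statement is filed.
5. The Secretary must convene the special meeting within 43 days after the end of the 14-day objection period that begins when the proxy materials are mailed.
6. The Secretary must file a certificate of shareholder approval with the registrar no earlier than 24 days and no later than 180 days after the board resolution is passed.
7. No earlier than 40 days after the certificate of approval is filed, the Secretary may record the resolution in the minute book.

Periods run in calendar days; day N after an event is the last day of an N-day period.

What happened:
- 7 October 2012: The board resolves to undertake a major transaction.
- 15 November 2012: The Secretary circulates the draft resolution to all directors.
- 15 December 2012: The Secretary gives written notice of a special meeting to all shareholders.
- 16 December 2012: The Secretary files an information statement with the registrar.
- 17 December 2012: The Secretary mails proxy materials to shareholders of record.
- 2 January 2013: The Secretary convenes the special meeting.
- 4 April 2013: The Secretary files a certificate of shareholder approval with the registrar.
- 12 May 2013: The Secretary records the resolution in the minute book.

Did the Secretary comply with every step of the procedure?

(1) the permitted window runs from 7 October 2012 + 8 = 15 October 2012 to 7 October 2012 + 45 = 21 November 2012; done 15 November 2012 — within the window.
(2) due by 10 December 2012 + 7 days = 17 December 2012; 15 December 2012 is within that limit.
(3) due by 15 December 2012 + 5 days = 20 December 2012; completed 16 December 2012, before the deadline.
(4) due by 16 December 2012 + 18 days = 3 January 2013; completed 17 December 2012, before the deadline.
(5) due by 31 December 2012 + 43 days = 12 February 2013; 2 January 2013 is within that limit.
(6) the permitted window runs from 7 October 2012 + 24 = 31 October 2012 to 7 October 2012 + 180 = 5 April 2013; 4 April 2013 falls inside that range.
(7) permitted from 4 April 2013 + 40 days = 14 May 2013 onward; acted on 12 May 2013, 2 days prematurely.

No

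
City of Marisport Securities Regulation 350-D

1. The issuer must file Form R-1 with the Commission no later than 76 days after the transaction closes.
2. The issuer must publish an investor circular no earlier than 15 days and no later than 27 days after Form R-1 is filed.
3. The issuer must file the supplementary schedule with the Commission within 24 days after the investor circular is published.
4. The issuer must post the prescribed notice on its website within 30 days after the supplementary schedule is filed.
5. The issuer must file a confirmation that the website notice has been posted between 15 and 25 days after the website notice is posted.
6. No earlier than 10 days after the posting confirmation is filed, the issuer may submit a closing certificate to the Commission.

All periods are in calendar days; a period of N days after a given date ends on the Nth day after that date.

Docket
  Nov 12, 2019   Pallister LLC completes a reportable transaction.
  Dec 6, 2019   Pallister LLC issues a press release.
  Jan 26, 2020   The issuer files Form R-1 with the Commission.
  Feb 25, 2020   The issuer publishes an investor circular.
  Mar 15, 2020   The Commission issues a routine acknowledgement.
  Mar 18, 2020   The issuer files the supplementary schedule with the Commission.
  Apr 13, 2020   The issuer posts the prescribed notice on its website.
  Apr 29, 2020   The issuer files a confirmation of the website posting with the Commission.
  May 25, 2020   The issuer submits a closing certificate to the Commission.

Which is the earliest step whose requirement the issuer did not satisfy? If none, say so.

Step 2

Step 1 — counting 76 days from Nov 12, 2019 (when the transaction closes) gives a deadline of Jan 27, 2020; Jan 26, 2020 is within that limit.
Step 2 — 15 and 27 days from Jan 26, 2020 (when Form R-1 is filed) are Feb 10, 2020 and Feb 22, 2020 respectively; Feb 25, 2020 is 3 days past the end of the window.
The analysis stops there.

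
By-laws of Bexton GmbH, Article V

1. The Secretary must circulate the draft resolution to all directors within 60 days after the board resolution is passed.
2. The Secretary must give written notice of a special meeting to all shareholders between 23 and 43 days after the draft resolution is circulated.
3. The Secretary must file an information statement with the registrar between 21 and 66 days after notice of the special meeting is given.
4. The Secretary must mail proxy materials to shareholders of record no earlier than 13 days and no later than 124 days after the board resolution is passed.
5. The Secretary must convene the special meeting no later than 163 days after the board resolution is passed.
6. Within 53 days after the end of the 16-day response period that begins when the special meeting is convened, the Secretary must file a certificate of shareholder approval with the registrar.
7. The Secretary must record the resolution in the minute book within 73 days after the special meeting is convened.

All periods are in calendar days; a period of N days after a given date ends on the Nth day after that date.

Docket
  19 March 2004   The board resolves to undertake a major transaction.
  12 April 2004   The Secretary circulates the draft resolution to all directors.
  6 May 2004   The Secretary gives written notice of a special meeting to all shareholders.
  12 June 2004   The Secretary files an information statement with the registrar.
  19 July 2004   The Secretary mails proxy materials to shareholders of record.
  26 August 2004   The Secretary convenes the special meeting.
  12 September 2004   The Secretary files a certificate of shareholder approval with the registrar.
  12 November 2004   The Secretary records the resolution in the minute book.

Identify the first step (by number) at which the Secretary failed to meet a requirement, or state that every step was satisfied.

Step 1: 60 days after 19 March 2004 (when the board resolution is passed) is 18 May 2004; completed 12 April 2004, before the deadline.
Step 2: the window is 23–43 days after 12 April 2004 (when the draft resolution is circulated), so 5 May 2004 through 25 May 2004; done 6 May 2004 — within the window.
Step 3: the window is 21–66 days after 6 May 2004 (when notice of the special meeting is given), so 27 May 2004 through 11 July 2004; 12 June 2004 falls inside that range.
Step 4: the window is 13–124 days after 19 March 2004 (when the board resolution is passed), so 1 April 2004 through 21 July 2004; done 19 July 2004, which is between those dates.
Step 5: 163 days after 19 March 2004 (when the board resolution is passed) is 29 August 2004; done 26 August 2004 — timely.
Step 6: 53 days after 11 September 2004 (end of the 16-day response period, which began when the special meeting is convened on 26 August 2004) is 3 November 2004; completed 12 September 2004, before the deadline.
Step 7: 73 days after 26 August 2004 (when the special meeting is convened) is 7 November 2004; done 12 November 2004 — 5 days late.

Step 7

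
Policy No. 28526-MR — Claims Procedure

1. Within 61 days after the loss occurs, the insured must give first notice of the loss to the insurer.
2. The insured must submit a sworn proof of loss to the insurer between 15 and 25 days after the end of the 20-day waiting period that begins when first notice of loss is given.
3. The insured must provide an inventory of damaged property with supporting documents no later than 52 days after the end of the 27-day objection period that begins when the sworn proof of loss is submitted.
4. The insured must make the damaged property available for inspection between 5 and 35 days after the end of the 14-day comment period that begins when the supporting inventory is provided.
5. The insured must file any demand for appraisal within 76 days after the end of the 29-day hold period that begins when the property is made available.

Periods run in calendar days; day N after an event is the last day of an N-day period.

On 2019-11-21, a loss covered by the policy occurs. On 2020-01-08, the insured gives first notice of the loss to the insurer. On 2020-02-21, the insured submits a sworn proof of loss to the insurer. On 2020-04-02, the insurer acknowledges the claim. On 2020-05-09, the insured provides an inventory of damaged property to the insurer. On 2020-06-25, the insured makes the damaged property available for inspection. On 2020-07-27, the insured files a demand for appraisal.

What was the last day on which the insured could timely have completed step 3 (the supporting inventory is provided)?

The sworn proof of loss is submitted on 2020-02-21; the 27-day objection period therefore ends 2020-03-19, and step 3 runs from that date. 52 days after 2020-03-19 is 2020-05-10.

2020-05-10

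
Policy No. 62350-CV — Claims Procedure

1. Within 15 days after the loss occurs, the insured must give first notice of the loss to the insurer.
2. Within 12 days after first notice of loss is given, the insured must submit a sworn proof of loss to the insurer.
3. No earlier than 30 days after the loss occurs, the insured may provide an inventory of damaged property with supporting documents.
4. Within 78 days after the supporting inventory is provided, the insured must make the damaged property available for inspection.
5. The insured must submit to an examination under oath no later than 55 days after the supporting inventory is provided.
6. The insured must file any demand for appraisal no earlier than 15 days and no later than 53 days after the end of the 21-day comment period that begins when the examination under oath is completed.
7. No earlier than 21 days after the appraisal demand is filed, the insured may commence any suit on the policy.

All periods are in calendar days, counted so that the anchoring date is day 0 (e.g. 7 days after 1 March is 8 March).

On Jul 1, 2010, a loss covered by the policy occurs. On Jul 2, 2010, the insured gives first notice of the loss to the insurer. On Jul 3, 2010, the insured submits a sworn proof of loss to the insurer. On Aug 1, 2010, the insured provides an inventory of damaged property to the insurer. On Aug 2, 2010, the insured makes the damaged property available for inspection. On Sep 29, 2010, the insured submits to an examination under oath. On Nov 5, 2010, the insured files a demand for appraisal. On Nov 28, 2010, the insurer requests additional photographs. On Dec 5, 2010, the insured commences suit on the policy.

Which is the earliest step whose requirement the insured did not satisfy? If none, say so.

Step 5

(1) due by Jul 1, 2010 + 15 days = Jul 16, 2010; completed Jul 2, 2010, before the deadline.
(2) due by Jul 2, 2010 + 12 days = Jul 14, 2010; completed Jul 3, 2010, before the deadline.
(3) permitted from Jul 1, 2010 + 30 days = Jul 31, 2010 onward; Aug 1, 2010 is on or after that date.
(4) due by Aug 1, 2010 + 78 days = Oct 18, 2010; completed Aug 2, 2010, before the deadline.
(5) due by Aug 1, 2010 + 55 days = Sep 25, 2010; not done until Sep 29, 2010, 4 days after the deadline.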